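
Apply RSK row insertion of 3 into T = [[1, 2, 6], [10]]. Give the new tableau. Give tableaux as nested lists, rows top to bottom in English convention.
In row 1, 3 replaces 6 (the leftmost entry greater than 3); 6 is bumped to row 2. In row 2, 6 replaces 10 (the leftmost entry greater than 6); 10 is bumped to row 3. 10 starts a new row 3. The new tableau is [[1, 2, 3], [6], [10]].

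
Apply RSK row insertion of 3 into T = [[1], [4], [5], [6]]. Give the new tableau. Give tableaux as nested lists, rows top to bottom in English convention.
3 is larger than every entry of row 1, so it is appended to row 1. The new tableau is [[1, 3], [4], [5], [6]].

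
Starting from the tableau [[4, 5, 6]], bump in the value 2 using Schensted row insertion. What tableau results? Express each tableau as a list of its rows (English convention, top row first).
In row 1, 2 replaces 4 (the leftmost entry greater than 2); 4 is bumped to row 2. 4 starts a new row 2. The new tableau is [[2, 5, 6], [4]].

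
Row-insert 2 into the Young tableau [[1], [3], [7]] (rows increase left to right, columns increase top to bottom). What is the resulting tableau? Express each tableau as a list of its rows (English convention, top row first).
2 is larger than every entry of row 1, so it is appended to row 1. The new tableau is [[1, 2], [3], [7]].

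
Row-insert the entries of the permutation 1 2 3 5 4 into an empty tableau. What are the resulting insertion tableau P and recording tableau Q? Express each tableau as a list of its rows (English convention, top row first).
Insert each entry of the permutation into P by Schensted row insertion, recording in Q the position of each new cell.

Insert 1: appended to row 1. P = [[1]].
Insert 2: appended to row 1. P = [[1, 2]].
Insert 3: appended to row 1. P = [[1, 2, 3]].
Insert 5: appended to row 1. P = [[1, 2, 3, 5]].
Insert 4: 4 bumps 5 from row 1; 5 starts row 2. P = [[1, 2, 3, 4], [5]].

So P = [[1, 2, 3, 4], [5]], Q = [[1, 2, 3, 4], [5]].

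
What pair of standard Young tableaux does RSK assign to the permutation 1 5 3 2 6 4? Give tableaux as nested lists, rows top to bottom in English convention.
Insert each entry of the permutation into P by Schensted row insertion, recording in Q the position of each new cell.

Insert 1: appended to row 1. P = [[1]].
Insert 5: appended to row 1. P = [[1, 5]].
Insert 3: 3 bumps 5 from row 1; 5 starts row 2. P = [[1, 3], [5]].
Insert 2: 2 bumps 3 from row 1; 3 bumps 5 from row 2; 5 starts row 3. P = [[1, 2], [3], [5]].
Insert 6: appended to row 1. P = [[1, 2, 6], [3], [5]].
Insert 4: 4 bumps 6 from row 1; 6 appends to row 2. P = [[1, 2, 4], [3, 6], [5]].

So P = [[1, 2, 4], [3, 6], [5]], Q = [[1, 2, 5], [3, 6], [4]].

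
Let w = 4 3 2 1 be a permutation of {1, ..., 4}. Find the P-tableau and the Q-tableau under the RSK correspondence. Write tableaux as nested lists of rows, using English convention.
Insert each entry of the permutation into P by Schensted row insertion, recording in Q the position of each new cell.

Insert 4: appended to row 1. P = [[4]].
Insert 3: 3 bumps 4 from row 1; 4 starts row 2. P = [[3], [4]].
Insert 2: 2 bumps 3 from row 1; 3 bumps 4 from row 2; 4 starts row 3. P = [[2], [3], [4]].
Insert 1: 1 bumps 2 from row 1; 2 bumps 3 from row 2; 3 bumps 4 from row 3; 4 starts row 4. P = [[1], [2], [3], [4]].

So P = [[1], [2], [3], [4]], Q = [[1], [2], [3], [4]].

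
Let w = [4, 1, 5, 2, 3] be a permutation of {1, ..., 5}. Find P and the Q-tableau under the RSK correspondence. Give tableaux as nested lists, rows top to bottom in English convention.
Insert each entry of the permutation into P by Schensted row insertion, recording in Q the position of each new cell.

Insert 4: appended to row 1. P = [[4]].
Insert 1: 1 bumps 4 from row 1; 4 starts row 2. P = [[1], [4]].
Insert 5: appended to row 1. P = [[1, 5], [4]].
Insert 2: 2 bumps 5 from row 1; 5 appends to row 2. P = [[1, 2], [4, 5]].
Insert 3: appended to row 1. P = [[1, 2, 3], [4, 5]].

So P = [[1, 2, 3], [4, 5]], Q = [[1, 3, 5], [2, 4]].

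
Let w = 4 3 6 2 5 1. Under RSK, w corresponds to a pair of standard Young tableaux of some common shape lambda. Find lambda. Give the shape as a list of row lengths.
RSK row insertion gives P = [[1, 5], [2, 6], [3], [4]], which has shape [2, 2, 1, 1].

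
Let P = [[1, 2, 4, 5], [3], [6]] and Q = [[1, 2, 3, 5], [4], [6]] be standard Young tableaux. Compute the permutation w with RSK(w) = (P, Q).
Reverse the RSK construction: for i from n down to 1, find the cell of Q containing i, remove the entry at that cell from P, and reverse-bump it up through P; the value ejected from row 1 is w(i).

Step i=6: Q has 6 at row 3, column 1; remove 6 from row 3 of P and reverse-bump: 6 enters row 2 and ejects 3; 3 enters row 1 and ejects 2. So w(6) = 2. P is now [[1, 3, 4, 5], [6]].
Step i=5: Q has 5 at row 1, column 4; remove that cell from P, ejecting 5. So w(5) = 5. P is now [[1, 3, 4], [6]].
Step i=4: Q has 4 at row 2, column 1; remove 6 from row 2 of P and reverse-bump: 6 enters row 1 and ejects 4. So w(4) = 4. P is now [[1, 3, 6]].
Step i=3: Q has 3 at row 1, column 3; remove that cell from P, ejecting 6. So w(3) = 6. P is now [[1, 3]].
Step i=2: Q has 2 at row 1, column 2; remove that cell from P, ejecting 3. So w(2) = 3. P is now [[1]].
Step i=1: Q has 1 at row 1, column 1; remove that cell from P, ejecting 1. So w(1) = 1. P is now [].

So w = 1 3 6 4 5 2.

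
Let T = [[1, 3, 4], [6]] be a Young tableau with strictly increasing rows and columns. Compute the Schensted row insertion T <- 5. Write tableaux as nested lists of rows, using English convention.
5 is larger than every entry of row 1, so it is appended to row 1. The new tableau is [[1, 3, 4, 5], [6]].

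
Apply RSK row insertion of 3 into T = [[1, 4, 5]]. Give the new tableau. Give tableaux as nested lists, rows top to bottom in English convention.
In row 1, 3 replaces 4 (the leftmost entry greater than 3); 4 is bumped to row 2. 4 starts a new row 2. The new tableau is [[1, 3, 5], [4]].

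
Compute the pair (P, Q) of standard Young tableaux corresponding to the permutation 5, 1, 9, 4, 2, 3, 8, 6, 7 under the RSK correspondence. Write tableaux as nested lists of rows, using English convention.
Insert each entry of the permutation into P by Schensted row insertion, recording in Q the position of each new cell.

Insert 5: appended to row 1. P = [[5]], Q = [[1]].
Insert 1: 1 bumps 5 from row 1; 5 starts row 2. P = [[1], [5]], Q = [[1], [2]].
Insert 9: appended to row 1. P = [[1, 9], [5]], Q = [[1, 3], [2]].
Insert 4: 4 bumps 9 from row 1; 9 appends to row 2. P = [[1, 4], [5, 9]], Q = [[1, 3], [2, 4]].
Insert 2: 2 bumps 4 from row 1; 4 bumps 5 from row 2; 5 starts row 3. P = [[1, 2], [4, 9], [5]], Q = [[1, 3], [2, 4], [5]].
Insert 3: appended to row 1. P = [[1, 2, 3], [4, 9], [5]], Q = [[1, 3, 6], [2, 4], [5]].
Insert 8: appended to row 1. P = [[1, 2, 3, 8], [4, 9], [5]], Q = [[1, 3, 6, 7], [2, 4], [5]].
Insert 6: 6 bumps 8 from row 1; 8 bumps 9 from row 2; 9 appends to row 3. P = [[1, 2, 3, 6], [4, 8], [5, 9]], Q = [[1, 3, 6, 7], [2, 4], [5, 8]].
Insert 7: appended to row 1. P = [[1, 2, 3, 6, 7], [4, 8], [5, 9]], Q = [[1, 3, 6, 7, 9], [2, 4], [5, 8]].

So P = [[1, 2, 3, 6, 7], [4, 8], [5, 9]], Q = [[1, 3, 6, 7, 9], [2, 4], [5, 8]].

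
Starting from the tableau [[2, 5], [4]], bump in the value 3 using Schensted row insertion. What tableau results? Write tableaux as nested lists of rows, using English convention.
[[2, 3], [4, 5]]

In row 1, 3 replaces 5 (the leftmost entry greater than 3); 5 is bumped to row 2. 5 is appended to row 2. The new tableau is [[2, 3], [4, 5]].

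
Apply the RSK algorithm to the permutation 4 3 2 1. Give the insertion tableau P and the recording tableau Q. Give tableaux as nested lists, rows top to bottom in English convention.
Insert each entry of the permutation into P by Schensted row insertion, recording in Q the position of each new cell.

Insert 4: appended to row 1. P = [[4]].
Insert 3: 3 bumps 4 from row 1; 4 starts row 2. P = [[3], [4]].
Insert 2: 2 bumps 3 from row 1; 3 bumps 4 from row 2; 4 starts row 3. P = [[2], [3], [4]].
Insert 1: 1 bumps 2 from row 1; 2 bumps 3 from row 2; 3 bumps 4 from row 3; 4 starts row 4. P = [[1], [2], [3], [4]].

So P = [[1], [2], [3], [4]], Q = [[1], [2], [3], [4]].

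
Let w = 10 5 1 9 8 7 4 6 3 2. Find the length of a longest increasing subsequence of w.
3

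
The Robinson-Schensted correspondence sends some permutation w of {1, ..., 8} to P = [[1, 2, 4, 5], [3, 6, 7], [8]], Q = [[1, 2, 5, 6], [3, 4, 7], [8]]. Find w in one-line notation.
3 6 1 2 4 8 7 5

Reverse the RSK construction: for i from n down to 1, find the cell of Q containing i, remove the entry at that cell from P, and reverse-bump it up through P; the value ejected from row 1 is w(i).

Step i=8: Q has 8 at row 3, column 1; remove 8 from row 3 of P and reverse-bump: 8 enters row 2 and ejects 7; 7 enters row 1 and ejects 5. So w(8) = 5. P is now [[1, 2, 4, 7], [3, 6, 8]].
Step i=7: Q has 7 at row 2, column 3; remove 8 from row 2 of P and reverse-bump: 8 enters row 1 and ejects 7. So w(7) = 7. P is now [[1, 2, 4, 8], [3, 6]].
Step i=6: Q has 6 at row 1, column 4; remove that cell from P, ejecting 8. So w(6) = 8. P is now [[1, 2, 4], [3, 6]].
Step i=5: Q has 5 at row 1, column 3; remove that cell from P, ejecting 4. So w(5) = 4. P is now [[1, 2], [3, 6]].
Step i=4: Q has 4 at row 2, column 2; remove 6 from row 2 of P and reverse-bump: 6 enters row 1 and ejects 2. So w(4) = 2. P is now [[1, 6], [3]].
Step i=3: Q has 3 at row 2, column 1; remove 3 from row 2 of P and reverse-bump: 3 enters row 1 and ejects 1. So w(3) = 1. P is now [[3, 6]].
Step i=2: Q has 2 at row 1, column 2; remove that cell from P, ejecting 6. So w(2) = 6. P is now [[3]].
Step i=1: Q has 1 at row 1, column 1; remove that cell from P, ejecting 3. So w(1) = 3. P is now [].

So w = 3 6 1 2 4 8 7 5.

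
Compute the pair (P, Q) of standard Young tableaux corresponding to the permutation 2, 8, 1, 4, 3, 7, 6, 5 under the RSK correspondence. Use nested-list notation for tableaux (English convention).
P = [[1, 3, 5], [2, 4, 6], [7], [8]], Q = [[1, 2, 6], [3, 4, 7], [5], [8]]

Insert each entry of the permutation into P by Schensted row insertion, recording in Q the position of each new cell.

Insert 2: appended to row 1. P = [[2]].
Insert 8: appended to row 1. P = [[2, 8]].
Insert 1: 1 bumps 2 from row 1; 2 starts row 2. P = [[1, 8], [2]].
Insert 4: 4 bumps 8 from row 1; 8 appends to row 2. P = [[1, 4], [2, 8]].
Insert 3: 3 bumps 4 from row 1; 4 bumps 8 from row 2; 8 starts row 3. P = [[1, 3], [2, 4], [8]].
Insert 7: appended to row 1. P = [[1, 3, 7], [2, 4], [8]].
Insert 6: 6 bumps 7 from row 1; 7 appends to row 2. P = [[1, 3, 6], [2, 4, 7], [8]].
Insert 5: 5 bumps 6 from row 1; 6 bumps 7 from row 2; 7 bumps 8 from row 3; 8 starts row 4. P = [[1, 3, 5], [2, 4, 6], [7], [8]].

So P = [[1, 3, 5], [2, 4, 6], [7], [8]], Q = [[1, 2, 6], [3, 4, 7], [5], [8]].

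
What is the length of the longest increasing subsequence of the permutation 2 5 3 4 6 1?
4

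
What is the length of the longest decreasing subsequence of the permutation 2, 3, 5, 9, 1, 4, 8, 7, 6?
4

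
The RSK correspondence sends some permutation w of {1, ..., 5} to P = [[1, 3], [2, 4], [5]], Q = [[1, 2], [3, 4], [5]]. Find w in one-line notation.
Reverse the RSK construction: for i from n down to 1, find the cell of Q containing i, remove the entry at that cell from P, and reverse-bump it up through P; the value ejected from row 1 is w(i).

Step i=5: Q has 5 at row 3, column 1; remove 5 from row 3 of P and reverse-bump: 5 enters row 2 and ejects 4; 4 enters row 1 and ejects 3. So w(5) = 3. P is now [[1, 4], [2, 5]].
Step i=4: Q has 4 at row 2, column 2; remove 5 from row 2 of P and reverse-bump: 5 enters row 1 and ejects 4. So w(4) = 4. P is now [[1, 5], [2]].
Step i=3: Q has 3 at row 2, column 1; remove 2 from row 2 of P and reverse-bump: 2 enters row 1 and ejects 1. So w(3) = 1. P is now [[2, 5]].
Step i=2: Q has 2 at row 1, column 2; remove that cell from P, ejecting 5. So w(2) = 5. P is now [[2]].
Step i=1: Q has 1 at row 1, column 1; remove that cell from P, ejecting 2. So w(1) = 2. P is now [].

So w = 2 5 1 4 3.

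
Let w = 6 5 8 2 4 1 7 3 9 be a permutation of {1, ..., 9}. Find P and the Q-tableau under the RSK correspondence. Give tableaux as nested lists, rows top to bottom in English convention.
P = [[1, 3, 7, 9], [2, 4], [5, 8], [6]], Q = [[1, 3, 7, 9], [2, 5], [4, 8], [6]]

Insert each entry of the permutation into P by Schensted row insertion, recording in Q the position of each new cell.

Insert 6: appended to row 1. P = [[6]].
Insert 5: 5 bumps 6 from row 1; 6 starts row 2. P = [[5], [6]].
Insert 8: appended to row 1. P = [[5, 8], [6]].
Insert 2: 2 bumps 5 from row 1; 5 bumps 6 from row 2; 6 starts row 3. P = [[2, 8], [5], [6]].
Insert 4: 4 bumps 8 from row 1; 8 appends to row 2. P = [[2, 4], [5, 8], [6]].
Insert 1: 1 bumps 2 from row 1; 2 bumps 5 from row 2; 5 bumps 6 from row 3; 6 starts row 4. P = [[1, 4], [2, 8], [5], [6]].
Insert 7: appended to row 1. P = [[1, 4, 7], [2, 8], [5], [6]].
Insert 3: 3 bumps 4 from row 1; 4 bumps 8 from row 2; 8 appends to row 3. P = [[1, 3, 7], [2, 4], [5, 8], [6]].
Insert 9: appended to row 1. P = [[1, 3, 7, 9], [2, 4], [5, 8], [6]].

So P = [[1, 3, 7, 9], [2, 4], [5, 8], [6]], Q = [[1, 3, 7, 9], [2, 5], [4, 8], [6]].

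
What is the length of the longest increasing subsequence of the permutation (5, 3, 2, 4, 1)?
2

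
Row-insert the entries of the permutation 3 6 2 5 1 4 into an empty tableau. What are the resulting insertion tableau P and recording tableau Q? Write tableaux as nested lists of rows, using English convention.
P = [[1, 4], [2, 5], [3, 6]], Q = [[1, 2], [3, 4], [5, 6]]

Insert each entry of the permutation into P by Schensted row insertion, recording in Q the position of each new cell.

Insert 3: appended to row 1. P = [[3]].
Insert 6: appended to row 1. P = [[3, 6]].
Insert 2: 2 bumps 3 from row 1; 3 starts row 2. P = [[2, 6], [3]].
Insert 5: 5 bumps 6 from row 1; 6 appends to row 2. P = [[2, 5], [3, 6]].
Insert 1: 1 bumps 2 from row 1; 2 bumps 3 from row 2; 3 starts row 3. P = [[1, 5], [2, 6], [3]].
Insert 4: 4 bumps 5 from row 1; 5 bumps 6 from row 2; 6 appends to row 3. P = [[1, 4], [2, 5], [3, 6]].

So P = [[1, 4], [2, 5], [3, 6]], Q = [[1, 2], [3, 4], [5, 6]].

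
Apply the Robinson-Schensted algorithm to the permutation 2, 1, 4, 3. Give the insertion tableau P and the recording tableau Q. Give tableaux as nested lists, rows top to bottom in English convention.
Insert each entry of the permutation into P by Schensted row insertion, recording in Q the position of each new cell.

Insert 2: appended to row 1. P = [[2]].
Insert 1: 1 bumps 2 from row 1; 2 starts row 2. P = [[1], [2]].
Insert 4: appended to row 1. P = [[1, 4], [2]].
Insert 3: 3 bumps 4 from row 1; 4 appends to row 2. P = [[1, 3], [2, 4]].

So P = [[1, 3], [2, 4]], Q = [[1, 3], [2, 4]].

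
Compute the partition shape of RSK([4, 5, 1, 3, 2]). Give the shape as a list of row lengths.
[2, 2, 1]

RSK row insertion gives P = [[1, 2], [3, 5], [4]], which has shape [2, 2, 1].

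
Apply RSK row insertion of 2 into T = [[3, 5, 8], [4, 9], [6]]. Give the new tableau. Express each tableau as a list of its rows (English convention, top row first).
In row 1, 2 replaces 3 (the leftmost entry greater than 2); 3 is bumped to row 2. In row 2, 3 replaces 4 (the leftmost entry greater than 3); 4 is bumped to row 3. In row 3, 4 replaces 6 (the leftmost entry greater than 4); 6 is bumped to row 4. 6 starts a new row 4. The new tableau is [[2, 5, 8], [3, 9], [4], [6]].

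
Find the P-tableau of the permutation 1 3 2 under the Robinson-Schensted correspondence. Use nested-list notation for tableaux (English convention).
P = [[1, 2], [3]]

Insert 1: appended to row 1. P = [[1]].
Insert 3: appended to row 1. P = [[1, 3]].
Insert 2: 2 bumps 3 from row 1; 3 starts row 2. P = [[1, 2], [3]].

So P = [[1, 2], [3]].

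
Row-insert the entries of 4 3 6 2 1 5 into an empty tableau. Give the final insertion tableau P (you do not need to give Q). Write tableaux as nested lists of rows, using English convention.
P = [[1, 5], [2, 6], [3], [4]]

After inserting 4: P = [[4]].
After inserting 3: P = [[3], [4]].
After inserting 6: P = [[3, 6], [4]].
After inserting 2: P = [[2, 6], [3], [4]].
After inserting 1: P = [[1, 6], [2], [3], [4]].
After inserting 5: P = [[1, 5], [2, 6], [3], [4]].

So P = [[1, 5], [2, 6], [3], [4]].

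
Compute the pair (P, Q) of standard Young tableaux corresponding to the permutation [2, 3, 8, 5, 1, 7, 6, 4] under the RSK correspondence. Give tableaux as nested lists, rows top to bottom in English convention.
Insert each entry of the permutation into P by Schensted row insertion, recording in Q the position of each new cell.

Insert 2: appended to row 1. P = [[2]].
Insert 3: appended to row 1. P = [[2, 3]].
Insert 8: appended to row 1. P = [[2, 3, 8]].
Insert 5: 5 bumps 8 from row 1; 8 starts row 2. P = [[2, 3, 5], [8]].
Insert 1: 1 bumps 2 from row 1; 2 bumps 8 from row 2; 8 starts row 3. P = [[1, 3, 5], [2], [8]].
Insert 7: appended to row 1. P = [[1, 3, 5, 7], [2], [8]].
Insert 6: 6 bumps 7 from row 1; 7 appends to row 2. P = [[1, 3, 5, 6], [2, 7], [8]].
Insert 4: 4 bumps 5 from row 1; 5 bumps 7 from row 2; 7 bumps 8 from row 3; 8 starts row 4. P = [[1, 3, 4, 6], [2, 5], [7], [8]].

So P = [[1, 3, 4, 6], [2, 5], [7], [8]], Q = [[1, 2, 3, 6], [4, 7], [5], [8]].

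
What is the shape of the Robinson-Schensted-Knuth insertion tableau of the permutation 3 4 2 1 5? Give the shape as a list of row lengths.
Row-insert each entry into an empty tableau.

After inserting 3: P = [[3]].
After inserting 4: P = [[3, 4]].
After inserting 2: P = [[2, 4], [3]].
After inserting 1: P = [[1, 4], [2], [3]].
After inserting 5: P = [[1, 4, 5], [2], [3]].

The final insertion tableau P = [[1, 4, 5], [2], [3]] has shape [3, 1, 1].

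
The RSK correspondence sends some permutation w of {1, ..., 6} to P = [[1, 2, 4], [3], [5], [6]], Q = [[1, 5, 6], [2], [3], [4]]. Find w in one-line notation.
6 5 3 1 2 4

Reverse the RSK construction: for i from n down to 1, find the cell of Q containing i, remove the entry at that cell from P, and reverse-bump it up through P; the value ejected from row 1 is w(i).

Step i=6: Q has 6 at row 1, column 3; remove that cell from P, ejecting 4. So w(6) = 4. P is now [[1, 2], [3], [5], [6]].
Step i=5: Q has 5 at row 1, column 2; remove that cell from P, ejecting 2. So w(5) = 2. P is now [[1], [3], [5], [6]].
Step i=4: Q has 4 at row 4, column 1; remove 6 from row 4 of P and reverse-bump: 6 enters row 3 and ejects 5; 5 enters row 2 and ejects 3; 3 enters row 1 and ejects 1. So w(4) = 1. P is now [[3], [5], [6]].
Step i=3: Q has 3 at row 3, column 1; remove 6 from row 3 of P and reverse-bump: 6 enters row 2 and ejects 5; 5 enters row 1 and ejects 3. So w(3) = 3. P is now [[5], [6]].
Step i=2: Q has 2 at row 2, column 1; remove 6 from row 2 of P and reverse-bump: 6 enters row 1 and ejects 5. So w(2) = 5. P is now [[6]].
Step i=1: Q has 1 at row 1, column 1; remove that cell from P, ejecting 6. So w(1) = 6. P is now [].

So w = 6 5 3 1 2 4.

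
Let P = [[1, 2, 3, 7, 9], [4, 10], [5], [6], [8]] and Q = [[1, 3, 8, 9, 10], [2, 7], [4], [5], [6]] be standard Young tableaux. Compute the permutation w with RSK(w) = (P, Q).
Reverse RSK: for i = n, n-1, ..., 1, locate i in Q, remove the corresponding corner cell from P, and reverse-bump its entry up through P; the value ejected from row 1 is w(i).

So w = 8 6 10 5 4 1 2 3 7 9.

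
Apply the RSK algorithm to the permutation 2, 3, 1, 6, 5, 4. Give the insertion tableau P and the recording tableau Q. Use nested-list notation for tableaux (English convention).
Insert each entry of the permutation into P by Schensted row insertion, recording in Q the position of each new cell.

Insert 2: appended to row 1. P = [[2]].
Insert 3: appended to row 1. P = [[2, 3]].
Insert 1: 1 bumps 2 from row 1; 2 starts row 2. P = [[1, 3], [2]].
Insert 6: appended to row 1. P = [[1, 3, 6], [2]].
Insert 5: 5 bumps 6 from row 1; 6 appends to row 2. P = [[1, 3, 5], [2, 6]].
Insert 4: 4 bumps 5 from row 1; 5 bumps 6 from row 2; 6 starts row 3. P = [[1, 3, 4], [2, 5], [6]].

So P = [[1, 3, 4], [2, 5], [6]], Q = [[1, 2, 4], [3, 5], [6]].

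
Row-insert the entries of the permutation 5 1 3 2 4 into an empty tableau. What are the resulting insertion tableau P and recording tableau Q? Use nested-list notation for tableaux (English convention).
Insert each entry of the permutation into P by Schensted row insertion, recording in Q the position of each new cell.

Insert 5: appended to row 1. P = [[5]], Q = [[1]].
Insert 1: 1 bumps 5 from row 1; 5 starts row 2. P = [[1], [5]], Q = [[1], [2]].
Insert 3: appended to row 1. P = [[1, 3], [5]], Q = [[1, 3], [2]].
Insert 2: 2 bumps 3 from row 1; 3 bumps 5 from row 2; 5 starts row 3. P = [[1, 2], [3], [5]], Q = [[1, 3], [2], [4]].
Insert 4: appended to row 1. P = [[1, 2, 4], [3], [5]], Q = [[1, 3, 5], [2], [4]].

So P = [[1, 2, 4], [3], [5]], Q = [[1, 3, 5], [2], [4]].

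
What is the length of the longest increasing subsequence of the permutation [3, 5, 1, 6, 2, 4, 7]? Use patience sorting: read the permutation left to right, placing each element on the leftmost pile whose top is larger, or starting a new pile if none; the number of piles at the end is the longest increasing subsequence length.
3: new pile. tops = [3]
5: new pile. tops = [3, 5]
1: onto pile 1 (replacing 3). tops = [1, 5]
6: new pile. tops = [1, 5, 6]
2: onto pile 2 (replacing 5). tops = [1, 2, 6]
4: onto pile 3 (replacing 6). tops = [1, 2, 4]
7: new pile. tops = [1, 2, 4, 7]

4 piles, so the longest increasing subsequence has length 4.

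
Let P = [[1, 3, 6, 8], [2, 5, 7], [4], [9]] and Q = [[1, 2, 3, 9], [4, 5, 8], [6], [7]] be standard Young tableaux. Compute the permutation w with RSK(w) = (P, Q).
4 5 9 2 7 3 1 6 8

Reverse the RSK construction: for i from n down to 1, find the cell of Q containing i, remove the entry at that cell from P, and reverse-bump it up through P; the value ejected from row 1 is w(i).

Step i=9: Q has 9 at row 1, column 4; remove that cell from P, ejecting 8. So w(9) = 8. P is now [[1, 3, 6], [2, 5, 7], [4], [9]].
Step i=8: Q has 8 at row 2, column 3; remove 7 from row 2 of P and reverse-bump: 7 enters row 1 and ejects 6. So w(8) = 6. P is now [[1, 3, 7], [2, 5], [4], [9]].
Step i=7: Q has 7 at row 4, column 1; remove 9 from row 4 of P and reverse-bump: 9 enters row 3 and ejects 4; 4 enters row 2 and ejects 2; 2 enters row 1 and ejects 1. So w(7) = 1. P is now [[2, 3, 7], [4, 5], [9]].
Step i=6: Q has 6 at row 3, column 1; remove 9 from row 3 of P and reverse-bump: 9 enters row 2 and ejects 5; 5 enters row 1 and ejects 3. So w(6) = 3. P is now [[2, 5, 7], [4, 9]].
Step i=5: Q has 5 at row 2, column 2; remove 9 from row 2 of P and reverse-bump: 9 enters row 1 and ejects 7. So w(5) = 7. P is now [[2, 5, 9], [4]].
Step i=4: Q has 4 at row 2, column 1; remove 4 from row 2 of P and reverse-bump: 4 enters row 1 and ejects 2. So w(4) = 2. P is now [[4, 5, 9]].
Step i=3: Q has 3 at row 1, column 3; remove that cell from P, ejecting 9. So w(3) = 9. P is now [[4, 5]].
Step i=2: Q has 2 at row 1, column 2; remove that cell from P, ejecting 5. So w(2) = 5. P is now [[4]].
Step i=1: Q has 1 at row 1, column 1; remove that cell from P, ejecting 4. So w(1) = 4. P is now [].

So w = 4 5 9 2 7 3 1 6 8.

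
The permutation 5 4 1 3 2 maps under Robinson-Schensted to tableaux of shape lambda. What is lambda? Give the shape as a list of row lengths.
[2, 1, 1, 1]

Row-insert each entry into an empty tableau.

After inserting 5: P = [[5]].
After inserting 4: P = [[4], [5]].
After inserting 1: P = [[1], [4], [5]].
After inserting 3: P = [[1, 3], [4], [5]].
After inserting 2: P = [[1, 2], [3], [4], [5]].

The final insertion tableau P = [[1, 2], [3], [4], [5]] has shape [2, 1, 1, 1].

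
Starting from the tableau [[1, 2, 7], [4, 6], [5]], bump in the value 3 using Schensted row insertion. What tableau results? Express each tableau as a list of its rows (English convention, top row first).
[[1, 2, 3], [4, 6, 7], [5]]

In row 1, 3 replaces 7 (the leftmost entry greater than 3); 7 is bumped to row 2. 7 is appended to row 2. The new tableau is [[1, 2, 3], [4, 6, 7], [5]].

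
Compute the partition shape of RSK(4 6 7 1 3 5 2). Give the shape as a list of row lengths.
[3, 3, 1]

Row-insert each entry into an empty tableau.

After inserting 4: P = [[4]].
After inserting 6: P = [[4, 6]].
After inserting 7: P = [[4, 6, 7]].
After inserting 1: P = [[1, 6, 7], [4]].
After inserting 3: P = [[1, 3, 7], [4, 6]].
After inserting 5: P = [[1, 3, 5], [4, 6, 7]].
After inserting 2: P = [[1, 2, 5], [3, 6, 7], [4]].

The final insertion tableau P = [[1, 2, 5], [3, 6, 7], [4]] has shape [3, 3, 1].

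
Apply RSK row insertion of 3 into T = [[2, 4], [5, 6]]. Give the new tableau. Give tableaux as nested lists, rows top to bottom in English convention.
[[2, 3], [4, 6], [5]]

In row 1, 3 replaces 4 (the leftmost entry greater than 3); 4 is bumped to row 2. In row 2, 4 replaces 5 (the leftmost entry greater than 4); 5 is bumped to row 3. 5 starts a new row 3. The new tableau is [[2, 3], [4, 6], [5]].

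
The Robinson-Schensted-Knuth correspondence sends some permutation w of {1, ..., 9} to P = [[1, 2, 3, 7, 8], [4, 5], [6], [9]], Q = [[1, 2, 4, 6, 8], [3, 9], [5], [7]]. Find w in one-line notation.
Reverse the RSK construction: for i from n down to 1, find the cell of Q containing i, remove the entry at that cell from P, and reverse-bump it up through P; the value ejected from row 1 is w(i).

Step i=9: Q has 9 at row 2, column 2; remove 5 from row 2 of P and reverse-bump: 5 enters row 1 and ejects 3. So w(9) = 3. P is now [[1, 2, 5, 7, 8], [4], [6], [9]].
Step i=8: Q has 8 at row 1, column 5; remove that cell from P, ejecting 8. So w(8) = 8. P is now [[1, 2, 5, 7], [4], [6], [9]].
Step i=7: Q has 7 at row 4, column 1; remove 9 from row 4 of P and reverse-bump: 9 enters row 3 and ejects 6; 6 enters row 2 and ejects 4; 4 enters row 1 and ejects 2. So w(7) = 2. P is now [[1, 4, 5, 7], [6], [9]].
Step i=6: Q has 6 at row 1, column 4; remove that cell from P, ejecting 7. So w(6) = 7. P is now [[1, 4, 5], [6], [9]].
Step i=5: Q has 5 at row 3, column 1; remove 9 from row 3 of P and reverse-bump: 9 enters row 2 and ejects 6; 6 enters row 1 and ejects 5. So w(5) = 5. P is now [[1, 4, 6], [9]].
Step i=4: Q has 4 at row 1, column 3; remove that cell from P, ejecting 6. So w(4) = 6. P is now [[1, 4], [9]].
Step i=3: Q has 3 at row 2, column 1; remove 9 from row 2 of P and reverse-bump: 9 enters row 1 and ejects 4. So w(3) = 4. P is now [[1, 9]].
Step i=2: Q has 2 at row 1, column 2; remove that cell from P, ejecting 9. So w(2) = 9. P is now [[1]].
Step i=1: Q has 1 at row 1, column 1; remove that cell from P, ejecting 1. So w(1) = 1. P is now [].

So w = 1 9 4 6 5 7 2 8 3.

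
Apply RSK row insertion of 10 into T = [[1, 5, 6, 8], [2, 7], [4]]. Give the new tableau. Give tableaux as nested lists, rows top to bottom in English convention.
[[1, 5, 6, 8, 10], [2, 7], [4]]

10 is larger than every entry of row 1, so it is appended to row 1. The new tableau is [[1, 5, 6, 8, 10], [2, 7], [4]].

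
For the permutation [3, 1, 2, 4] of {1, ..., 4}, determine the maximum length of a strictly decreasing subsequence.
2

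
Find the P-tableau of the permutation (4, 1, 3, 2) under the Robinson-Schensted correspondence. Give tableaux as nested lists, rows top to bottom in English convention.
Insert 4: appended to row 1. P = [[4]].
Insert 1: 1 bumps 4 from row 1; 4 starts row 2. P = [[1], [4]].
Insert 3: appended to row 1. P = [[1, 3], [4]].
Insert 2: 2 bumps 3 from row 1; 3 bumps 4 from row 2; 4 starts row 3. P = [[1, 2], [3], [4]].

So P = [[1, 2], [3], [4]].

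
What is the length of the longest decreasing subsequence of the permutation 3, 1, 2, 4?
2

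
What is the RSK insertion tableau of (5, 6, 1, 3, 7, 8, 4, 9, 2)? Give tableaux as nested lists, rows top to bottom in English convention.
Insert 5: appended to row 1. P = [[5]].
Insert 6: appended to row 1. P = [[5, 6]].
Insert 1: 1 bumps 5 from row 1; 5 starts row 2. P = [[1, 6], [5]].
Insert 3: 3 bumps 6 from row 1; 6 appends to row 2. P = [[1, 3], [5, 6]].
Insert 7: appended to row 1. P = [[1, 3, 7], [5, 6]].
Insert 8: appended to row 1. P = [[1, 3, 7, 8], [5, 6]].
Insert 4: 4 bumps 7 from row 1; 7 appends to row 2. P = [[1, 3, 4, 8], [5, 6, 7]].
Insert 9: appended to row 1. P = [[1, 3, 4, 8, 9], [5, 6, 7]].
Insert 2: 2 bumps 3 from row 1; 3 bumps 5 from row 2; 5 starts row 3. P = [[1, 2, 4, 8, 9], [3, 6, 7], [5]].

So P = [[1, 2, 4, 8, 9], [3, 6, 7], [5]].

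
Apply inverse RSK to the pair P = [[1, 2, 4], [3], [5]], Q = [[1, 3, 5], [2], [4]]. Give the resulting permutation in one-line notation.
5 1 3 2 4

Reverse the RSK construction: for i from n down to 1, find the cell of Q containing i, remove the entry at that cell from P, and reverse-bump it up through P; the value ejected from row 1 is w(i).

Step i=5: Q has 5 at row 1, column 3; remove that cell from P, ejecting 4. So w(5) = 4. P is now [[1, 2], [3], [5]].
Step i=4: Q has 4 at row 3, column 1; remove 5 from row 3 of P and reverse-bump: 5 enters row 2 and ejects 3; 3 enters row 1 and ejects 2. So w(4) = 2. P is now [[1, 3], [5]].
Step i=3: Q has 3 at row 1, column 2; remove that cell from P, ejecting 3. So w(3) = 3. P is now [[1], [5]].
Step i=2: Q has 2 at row 2, column 1; remove 5 from row 2 of P and reverse-bump: 5 enters row 1 and ejects 1. So w(2) = 1. P is now [[5]].
Step i=1: Q has 1 at row 1, column 1; remove that cell from P, ejecting 5. So w(1) = 5. P is now [].

So w = 5 1 3 2 4.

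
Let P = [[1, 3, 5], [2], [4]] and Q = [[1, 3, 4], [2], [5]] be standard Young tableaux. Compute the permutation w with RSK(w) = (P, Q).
Reverse the RSK construction: for i from n down to 1, find the cell of Q containing i, remove the entry at that cell from P, and reverse-bump it up through P; the value ejected from row 1 is w(i).

Step i=5: Q has 5 at row 3, column 1; remove 4 from row 3 of P and reverse-bump: 4 enters row 2 and ejects 2; 2 enters row 1 and ejects 1. So w(5) = 1. P is now [[2, 3, 5], [4]].
Step i=4: Q has 4 at row 1, column 3; remove that cell from P, ejecting 5. So w(4) = 5. P is now [[2, 3], [4]].
Step i=3: Q has 3 at row 1, column 2; remove that cell from P, ejecting 3. So w(3) = 3. P is now [[2], [4]].
Step i=2: Q has 2 at row 2, column 1; remove 4 from row 2 of P and reverse-bump: 4 enters row 1 and ejects 2. So w(2) = 2. P is now [[4]].
Step i=1: Q has 1 at row 1, column 1; remove that cell from P, ejecting 4. So w(1) = 4. P is now [].

So w = 4 2 3 5 1.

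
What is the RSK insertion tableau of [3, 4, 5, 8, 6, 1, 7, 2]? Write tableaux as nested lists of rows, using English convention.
P = [[1, 2, 5, 6, 7], [3, 4], [8]]

Insert 3: appended to row 1. P = [[3]].
Insert 4: appended to row 1. P = [[3, 4]].
Insert 5: appended to row 1. P = [[3, 4, 5]].
Insert 8: appended to row 1. P = [[3, 4, 5, 8]].
Insert 6: 6 bumps 8 from row 1; 8 starts row 2. P = [[3, 4, 5, 6], [8]].
Insert 1: 1 bumps 3 from row 1; 3 bumps 8 from row 2; 8 starts row 3. P = [[1, 4, 5, 6], [3], [8]].
Insert 7: appended to row 1. P = [[1, 4, 5, 6, 7], [3], [8]].
Insert 2: 2 bumps 4 from row 1; 4 appends to row 2. P = [[1, 2, 5, 6, 7], [3, 4], [8]].

So P = [[1, 2, 5, 6, 7], [3, 4], [8]].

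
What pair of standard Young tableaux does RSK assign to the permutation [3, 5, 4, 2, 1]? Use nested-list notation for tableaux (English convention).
Insert each entry of the permutation into P by Schensted row insertion, recording in Q the position of each new cell.

Insert 3: appended to row 1. P = [[3]], Q = [[1]].
Insert 5: appended to row 1. P = [[3, 5]], Q = [[1, 2]].
Insert 4: 4 bumps 5 from row 1; 5 starts row 2. P = [[3, 4], [5]], Q = [[1, 2], [3]].
Insert 2: 2 bumps 3 from row 1; 3 bumps 5 from row 2; 5 starts row 3. P = [[2, 4], [3], [5]], Q = [[1, 2], [3], [4]].
Insert 1: 1 bumps 2 from row 1; 2 bumps 3 from row 2; 3 bumps 5 from row 3; 5 starts row 4. P = [[1, 4], [2], [3], [5]], Q = [[1, 2], [3], [4], [5]].

So P = [[1, 4], [2], [3], [5]], Q = [[1, 2], [3], [4], [5]].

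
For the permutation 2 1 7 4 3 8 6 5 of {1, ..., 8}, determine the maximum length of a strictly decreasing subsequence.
3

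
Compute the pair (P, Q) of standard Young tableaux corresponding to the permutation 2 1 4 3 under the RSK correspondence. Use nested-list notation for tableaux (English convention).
Insert each entry of the permutation into P by Schensted row insertion, recording in Q the position of each new cell.

Insert 2: appended to row 1. P = [[2]], Q = [[1]].
Insert 1: 1 bumps 2 from row 1; 2 starts row 2. P = [[1], [2]], Q = [[1], [2]].
Insert 4: appended to row 1. P = [[1, 4], [2]], Q = [[1, 3], [2]].
Insert 3: 3 bumps 4 from row 1; 4 appends to row 2. P = [[1, 3], [2, 4]], Q = [[1, 3], [2, 4]].

So P = [[1, 3], [2, 4]], Q = [[1, 3], [2, 4]].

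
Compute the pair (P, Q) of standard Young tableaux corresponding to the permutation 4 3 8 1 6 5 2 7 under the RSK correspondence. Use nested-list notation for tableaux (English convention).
Insert each entry of the permutation into P by Schensted row insertion, recording in Q the position of each new cell.

Insert 4: appended to row 1. P = [[4]].
Insert 3: 3 bumps 4 from row 1; 4 starts row 2. P = [[3], [4]].
Insert 8: appended to row 1. P = [[3, 8], [4]].
Insert 1: 1 bumps 3 from row 1; 3 bumps 4 from row 2; 4 starts row 3. P = [[1, 8], [3], [4]].
Insert 6: 6 bumps 8 from row 1; 8 appends to row 2. P = [[1, 6], [3, 8], [4]].
Insert 5: 5 bumps 6 from row 1; 6 bumps 8 from row 2; 8 appends to row 3. P = [[1, 5], [3, 6], [4, 8]].
Insert 2: 2 bumps 5 from row 1; 5 bumps 6 from row 2; 6 bumps 8 from row 3; 8 starts row 4. P = [[1, 2], [3, 5], [4, 6], [8]].
Insert 7: appended to row 1. P = [[1, 2, 7], [3, 5], [4, 6], [8]].

So P = [[1, 2, 7], [3, 5], [4, 6], [8]], Q = [[1, 3, 8], [2, 5], [4, 6], [7]].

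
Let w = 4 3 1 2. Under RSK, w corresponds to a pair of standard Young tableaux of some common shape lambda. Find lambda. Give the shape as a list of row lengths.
RSK row insertion gives P = [[1, 2], [3], [4]], which has shape [2, 1, 1].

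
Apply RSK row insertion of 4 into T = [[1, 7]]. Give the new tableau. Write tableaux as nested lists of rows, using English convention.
[[1, 4], [7]]

In row 1, 4 replaces 7 (the leftmost entry greater than 4); 7 is bumped to row 2. 7 starts a new row 2. The new tableau is [[1, 4], [7]].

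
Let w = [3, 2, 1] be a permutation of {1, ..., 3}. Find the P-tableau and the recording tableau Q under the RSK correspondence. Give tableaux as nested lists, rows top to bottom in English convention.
Insert each entry of the permutation into P by Schensted row insertion, recording in Q the position of each new cell.

After inserting 3: P = [[3]].
After inserting 2: P = [[2], [3]].
After inserting 1: P = [[1], [2], [3]].

So P = [[1], [2], [3]], Q = [[1], [2], [3]].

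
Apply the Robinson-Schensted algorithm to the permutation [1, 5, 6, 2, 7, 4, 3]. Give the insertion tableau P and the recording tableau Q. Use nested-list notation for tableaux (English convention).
Insert each entry of the permutation into P by Schensted row insertion, recording in Q the position of each new cell.

Insert 1: appended to row 1. P = [[1]], Q = [[1]].
Insert 5: appended to row 1. P = [[1, 5]], Q = [[1, 2]].
Insert 6: appended to row 1. P = [[1, 5, 6]], Q = [[1, 2, 3]].
Insert 2: 2 bumps 5 from row 1; 5 starts row 2. P = [[1, 2, 6], [5]], Q = [[1, 2, 3], [4]].
Insert 7: appended to row 1. P = [[1, 2, 6, 7], [5]], Q = [[1, 2, 3, 5], [4]].
Insert 4: 4 bumps 6 from row 1; 6 appends to row 2. P = [[1, 2, 4, 7], [5, 6]], Q = [[1, 2, 3, 5], [4, 6]].
Insert 3: 3 bumps 4 from row 1; 4 bumps 5 from row 2; 5 starts row 3. P = [[1, 2, 3, 7], [4, 6], [5]], Q = [[1, 2, 3, 5], [4, 6], [7]].

So P = [[1, 2, 3, 7], [4, 6], [5]], Q = [[1, 2, 3, 5], [4, 6], [7]].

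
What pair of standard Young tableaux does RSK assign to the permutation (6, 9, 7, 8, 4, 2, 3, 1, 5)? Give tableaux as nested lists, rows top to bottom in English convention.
P = [[1, 3, 5], [2, 7, 8], [4], [6], [9]], Q = [[1, 2, 4], [3, 7, 9], [5], [6], [8]]

Insert each entry of the permutation into P by Schensted row insertion, recording in Q the position of each new cell.

Insert 6: appended to row 1. P = [[6]], Q = [[1]].
Insert 9: appended to row 1. P = [[6, 9]], Q = [[1, 2]].
Insert 7: 7 bumps 9 from row 1; 9 starts row 2. P = [[6, 7], [9]], Q = [[1, 2], [3]].
Insert 8: appended to row 1. P = [[6, 7, 8], [9]], Q = [[1, 2, 4], [3]].
Insert 4: 4 bumps 6 from row 1; 6 bumps 9 from row 2; 9 starts row 3. P = [[4, 7, 8], [6], [9]], Q = [[1, 2, 4], [3], [5]].
Insert 2: 2 bumps 4 from row 1; 4 bumps 6 from row 2; 6 bumps 9 from row 3; 9 starts row 4. P = [[2, 7, 8], [4], [6], [9]], Q = [[1, 2, 4], [3], [5], [6]].
Insert 3: 3 bumps 7 from row 1; 7 appends to row 2. P = [[2, 3, 8], [4, 7], [6], [9]], Q = [[1, 2, 4], [3, 7], [5], [6]].
Insert 1: 1 bumps 2 from row 1; 2 bumps 4 from row 2; 4 bumps 6 from row 3; 6 bumps 9 from row 4; 9 starts row 5. P = [[1, 3, 8], [2, 7], [4], [6], [9]], Q = [[1, 2, 4], [3, 7], [5], [6], [8]].
Insert 5: 5 bumps 8 from row 1; 8 appends to row 2. P = [[1, 3, 5], [2, 7, 8], [4], [6], [9]], Q = [[1, 2, 4], [3, 7, 9], [5], [6], [8]].

So P = [[1, 3, 5], [2, 7, 8], [4], [6], [9]], Q = [[1, 2, 4], [3, 7, 9], [5], [6], [8]].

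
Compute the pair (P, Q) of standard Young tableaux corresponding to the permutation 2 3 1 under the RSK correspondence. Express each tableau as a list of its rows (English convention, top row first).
P = [[1, 3], [2]], Q = [[1, 2], [3]]

Insert each entry of the permutation into P by Schensted row insertion, recording in Q the position of each new cell.

Insert 2: appended to row 1. P = [[2]].
Insert 3: appended to row 1. P = [[2, 3]].
Insert 1: 1 bumps 2 from row 1; 2 starts row 2. P = [[1, 3], [2]].

So P = [[1, 3], [2]], Q = [[1, 2], [3]].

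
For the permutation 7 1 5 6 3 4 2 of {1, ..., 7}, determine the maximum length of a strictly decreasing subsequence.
4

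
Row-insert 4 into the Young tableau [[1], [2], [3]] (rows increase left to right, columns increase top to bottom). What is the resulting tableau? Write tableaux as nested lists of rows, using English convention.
4 is larger than every entry of row 1, so it is appended to row 1. The new tableau is [[1, 4], [2], [3]].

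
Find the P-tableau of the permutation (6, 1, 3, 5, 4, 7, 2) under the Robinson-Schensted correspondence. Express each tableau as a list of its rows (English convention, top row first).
P = [[1, 2, 4, 7], [3], [5], [6]]

After inserting 6: P = [[6]].
After inserting 1: P = [[1], [6]].
After inserting 3: P = [[1, 3], [6]].
After inserting 5: P = [[1, 3, 5], [6]].
After inserting 4: P = [[1, 3, 4], [5], [6]].
After inserting 7: P = [[1, 3, 4, 7], [5], [6]].
After inserting 2: P = [[1, 2, 4, 7], [3], [5], [6]].

So P = [[1, 2, 4, 7], [3], [5], [6]].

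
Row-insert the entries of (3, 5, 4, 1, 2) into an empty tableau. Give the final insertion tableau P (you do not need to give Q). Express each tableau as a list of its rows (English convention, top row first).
Insert 3: appended to row 1. P = [[3]].
Insert 5: appended to row 1. P = [[3, 5]].
Insert 4: 4 bumps 5 from row 1; 5 starts row 2. P = [[3, 4], [5]].
Insert 1: 1 bumps 3 from row 1; 3 bumps 5 from row 2; 5 starts row 3. P = [[1, 4], [3], [5]].
Insert 2: 2 bumps 4 from row 1; 4 appends to row 2. P = [[1, 2], [3, 4], [5]].

So P = [[1, 2], [3, 4], [5]].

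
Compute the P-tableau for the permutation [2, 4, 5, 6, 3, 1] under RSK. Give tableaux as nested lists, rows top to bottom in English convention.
Insert 2: appended to row 1. P = [[2]].
Insert 4: appended to row 1. P = [[2, 4]].
Insert 5: appended to row 1. P = [[2, 4, 5]].
Insert 6: appended to row 1. P = [[2, 4, 5, 6]].
Insert 3: 3 bumps 4 from row 1; 4 starts row 2. P = [[2, 3, 5, 6], [4]].
Insert 1: 1 bumps 2 from row 1; 2 bumps 4 from row 2; 4 starts row 3. P = [[1, 3, 5, 6], [2], [4]].

So P = [[1, 3, 5, 6], [2], [4]].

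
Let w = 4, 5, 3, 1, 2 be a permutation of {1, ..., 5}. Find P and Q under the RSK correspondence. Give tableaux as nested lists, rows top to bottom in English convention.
Insert each entry of the permutation into P by Schensted row insertion, recording in Q the position of each new cell.

Insert 4: appended to row 1. P = [[4]].
Insert 5: appended to row 1. P = [[4, 5]].
Insert 3: 3 bumps 4 from row 1; 4 starts row 2. P = [[3, 5], [4]].
Insert 1: 1 bumps 3 from row 1; 3 bumps 4 from row 2; 4 starts row 3. P = [[1, 5], [3], [4]].
Insert 2: 2 bumps 5 from row 1; 5 appends to row 2. P = [[1, 2], [3, 5], [4]].

So P = [[1, 2], [3, 5], [4]], Q = [[1, 2], [3, 5], [4]].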